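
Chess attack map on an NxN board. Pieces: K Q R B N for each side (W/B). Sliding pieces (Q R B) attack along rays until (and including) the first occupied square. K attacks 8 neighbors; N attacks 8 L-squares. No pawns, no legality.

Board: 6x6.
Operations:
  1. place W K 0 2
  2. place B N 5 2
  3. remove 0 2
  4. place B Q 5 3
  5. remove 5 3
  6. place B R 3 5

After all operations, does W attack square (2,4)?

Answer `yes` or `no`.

Op 1: place WK@(0,2)
Op 2: place BN@(5,2)
Op 3: remove (0,2)
Op 4: place BQ@(5,3)
Op 5: remove (5,3)
Op 6: place BR@(3,5)
Per-piece attacks for W:
W attacks (2,4): no

Answer: no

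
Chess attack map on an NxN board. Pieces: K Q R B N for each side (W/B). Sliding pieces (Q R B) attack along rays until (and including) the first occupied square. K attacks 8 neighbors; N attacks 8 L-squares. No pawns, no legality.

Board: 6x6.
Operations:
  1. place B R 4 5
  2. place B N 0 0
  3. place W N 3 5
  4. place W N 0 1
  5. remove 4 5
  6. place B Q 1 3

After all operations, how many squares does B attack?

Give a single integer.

Op 1: place BR@(4,5)
Op 2: place BN@(0,0)
Op 3: place WN@(3,5)
Op 4: place WN@(0,1)
Op 5: remove (4,5)
Op 6: place BQ@(1,3)
Per-piece attacks for B:
  BN@(0,0): attacks (1,2) (2,1)
  BQ@(1,3): attacks (1,4) (1,5) (1,2) (1,1) (1,0) (2,3) (3,3) (4,3) (5,3) (0,3) (2,4) (3,5) (2,2) (3,1) (4,0) (0,4) (0,2) [ray(1,1) blocked at (3,5)]
Union (18 distinct): (0,2) (0,3) (0,4) (1,0) (1,1) (1,2) (1,4) (1,5) (2,1) (2,2) (2,3) (2,4) (3,1) (3,3) (3,5) (4,0) (4,3) (5,3)

Answer: 18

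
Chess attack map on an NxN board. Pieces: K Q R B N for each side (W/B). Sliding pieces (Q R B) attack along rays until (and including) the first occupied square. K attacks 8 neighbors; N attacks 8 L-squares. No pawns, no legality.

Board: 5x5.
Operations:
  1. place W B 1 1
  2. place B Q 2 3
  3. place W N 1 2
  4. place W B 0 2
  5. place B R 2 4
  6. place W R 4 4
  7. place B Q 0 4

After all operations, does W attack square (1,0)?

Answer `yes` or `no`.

Answer: no

Derivation:
Op 1: place WB@(1,1)
Op 2: place BQ@(2,3)
Op 3: place WN@(1,2)
Op 4: place WB@(0,2)
Op 5: place BR@(2,4)
Op 6: place WR@(4,4)
Op 7: place BQ@(0,4)
Per-piece attacks for W:
  WB@(0,2): attacks (1,3) (2,4) (1,1) [ray(1,1) blocked at (2,4); ray(1,-1) blocked at (1,1)]
  WB@(1,1): attacks (2,2) (3,3) (4,4) (2,0) (0,2) (0,0) [ray(1,1) blocked at (4,4); ray(-1,1) blocked at (0,2)]
  WN@(1,2): attacks (2,4) (3,3) (0,4) (2,0) (3,1) (0,0)
  WR@(4,4): attacks (4,3) (4,2) (4,1) (4,0) (3,4) (2,4) [ray(-1,0) blocked at (2,4)]
W attacks (1,0): no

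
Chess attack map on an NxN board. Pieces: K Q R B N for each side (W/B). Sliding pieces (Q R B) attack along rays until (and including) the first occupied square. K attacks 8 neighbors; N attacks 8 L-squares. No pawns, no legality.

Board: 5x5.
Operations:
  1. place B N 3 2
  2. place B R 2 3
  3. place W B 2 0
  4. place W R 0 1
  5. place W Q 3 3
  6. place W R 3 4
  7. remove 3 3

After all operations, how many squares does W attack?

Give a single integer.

Op 1: place BN@(3,2)
Op 2: place BR@(2,3)
Op 3: place WB@(2,0)
Op 4: place WR@(0,1)
Op 5: place WQ@(3,3)
Op 6: place WR@(3,4)
Op 7: remove (3,3)
Per-piece attacks for W:
  WR@(0,1): attacks (0,2) (0,3) (0,4) (0,0) (1,1) (2,1) (3,1) (4,1)
  WB@(2,0): attacks (3,1) (4,2) (1,1) (0,2)
  WR@(3,4): attacks (3,3) (3,2) (4,4) (2,4) (1,4) (0,4) [ray(0,-1) blocked at (3,2)]
Union (14 distinct): (0,0) (0,2) (0,3) (0,4) (1,1) (1,4) (2,1) (2,4) (3,1) (3,2) (3,3) (4,1) (4,2) (4,4)

Answer: 14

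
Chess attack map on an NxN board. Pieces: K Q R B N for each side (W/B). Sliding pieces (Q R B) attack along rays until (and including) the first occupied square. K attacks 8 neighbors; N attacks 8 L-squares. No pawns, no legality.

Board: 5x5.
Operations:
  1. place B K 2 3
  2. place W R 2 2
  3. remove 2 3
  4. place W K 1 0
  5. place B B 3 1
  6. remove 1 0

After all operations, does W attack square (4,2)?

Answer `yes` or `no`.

Answer: yes

Derivation:
Op 1: place BK@(2,3)
Op 2: place WR@(2,2)
Op 3: remove (2,3)
Op 4: place WK@(1,0)
Op 5: place BB@(3,1)
Op 6: remove (1,0)
Per-piece attacks for W:
  WR@(2,2): attacks (2,3) (2,4) (2,1) (2,0) (3,2) (4,2) (1,2) (0,2)
W attacks (4,2): yes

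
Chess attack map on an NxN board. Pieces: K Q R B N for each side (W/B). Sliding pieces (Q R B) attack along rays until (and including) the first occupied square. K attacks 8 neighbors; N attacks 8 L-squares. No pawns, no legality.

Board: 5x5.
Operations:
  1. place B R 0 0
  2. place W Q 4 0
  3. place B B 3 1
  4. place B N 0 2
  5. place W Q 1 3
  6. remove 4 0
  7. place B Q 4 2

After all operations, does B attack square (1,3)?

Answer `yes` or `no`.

Op 1: place BR@(0,0)
Op 2: place WQ@(4,0)
Op 3: place BB@(3,1)
Op 4: place BN@(0,2)
Op 5: place WQ@(1,3)
Op 6: remove (4,0)
Op 7: place BQ@(4,2)
Per-piece attacks for B:
  BR@(0,0): attacks (0,1) (0,2) (1,0) (2,0) (3,0) (4,0) [ray(0,1) blocked at (0,2)]
  BN@(0,2): attacks (1,4) (2,3) (1,0) (2,1)
  BB@(3,1): attacks (4,2) (4,0) (2,2) (1,3) (2,0) [ray(1,1) blocked at (4,2); ray(-1,1) blocked at (1,3)]
  BQ@(4,2): attacks (4,3) (4,4) (4,1) (4,0) (3,2) (2,2) (1,2) (0,2) (3,3) (2,4) (3,1) [ray(-1,0) blocked at (0,2); ray(-1,-1) blocked at (3,1)]
B attacks (1,3): yes

Answer: yes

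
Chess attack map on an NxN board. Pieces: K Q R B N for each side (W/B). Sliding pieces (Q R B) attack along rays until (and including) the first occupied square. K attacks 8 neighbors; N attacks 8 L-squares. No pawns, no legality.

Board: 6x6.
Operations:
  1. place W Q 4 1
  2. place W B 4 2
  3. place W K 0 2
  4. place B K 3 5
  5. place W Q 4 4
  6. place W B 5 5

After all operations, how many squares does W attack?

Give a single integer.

Op 1: place WQ@(4,1)
Op 2: place WB@(4,2)
Op 3: place WK@(0,2)
Op 4: place BK@(3,5)
Op 5: place WQ@(4,4)
Op 6: place WB@(5,5)
Per-piece attacks for W:
  WK@(0,2): attacks (0,3) (0,1) (1,2) (1,3) (1,1)
  WQ@(4,1): attacks (4,2) (4,0) (5,1) (3,1) (2,1) (1,1) (0,1) (5,2) (5,0) (3,2) (2,3) (1,4) (0,5) (3,0) [ray(0,1) blocked at (4,2)]
  WB@(4,2): attacks (5,3) (5,1) (3,3) (2,4) (1,5) (3,1) (2,0)
  WQ@(4,4): attacks (4,5) (4,3) (4,2) (5,4) (3,4) (2,4) (1,4) (0,4) (5,5) (5,3) (3,5) (3,3) (2,2) (1,1) (0,0) [ray(0,-1) blocked at (4,2); ray(1,1) blocked at (5,5); ray(-1,1) blocked at (3,5)]
  WB@(5,5): attacks (4,4) [ray(-1,-1) blocked at (4,4)]
Union (32 distinct): (0,0) (0,1) (0,3) (0,4) (0,5) (1,1) (1,2) (1,3) (1,4) (1,5) (2,0) (2,1) (2,2) (2,3) (2,4) (3,0) (3,1) (3,2) (3,3) (3,4) (3,5) (4,0) (4,2) (4,3) (4,4) (4,5) (5,0) (5,1) (5,2) (5,3) (5,4) (5,5)

Answer: 32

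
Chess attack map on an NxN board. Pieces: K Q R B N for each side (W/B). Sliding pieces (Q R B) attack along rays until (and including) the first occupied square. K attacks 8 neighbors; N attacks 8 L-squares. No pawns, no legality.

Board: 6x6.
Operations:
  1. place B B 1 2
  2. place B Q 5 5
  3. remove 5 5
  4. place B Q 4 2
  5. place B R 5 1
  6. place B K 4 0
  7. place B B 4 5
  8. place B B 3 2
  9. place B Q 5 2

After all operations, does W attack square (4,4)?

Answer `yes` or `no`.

Answer: no

Derivation:
Op 1: place BB@(1,2)
Op 2: place BQ@(5,5)
Op 3: remove (5,5)
Op 4: place BQ@(4,2)
Op 5: place BR@(5,1)
Op 6: place BK@(4,0)
Op 7: place BB@(4,5)
Op 8: place BB@(3,2)
Op 9: place BQ@(5,2)
Per-piece attacks for W:
W attacks (4,4): no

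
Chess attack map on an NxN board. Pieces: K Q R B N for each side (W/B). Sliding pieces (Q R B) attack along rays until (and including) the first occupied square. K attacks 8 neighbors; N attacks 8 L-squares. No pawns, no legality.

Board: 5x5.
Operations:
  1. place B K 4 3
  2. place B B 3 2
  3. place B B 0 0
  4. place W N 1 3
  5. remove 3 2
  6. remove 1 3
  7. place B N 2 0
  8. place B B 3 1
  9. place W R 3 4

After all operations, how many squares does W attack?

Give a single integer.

Answer: 7

Derivation:
Op 1: place BK@(4,3)
Op 2: place BB@(3,2)
Op 3: place BB@(0,0)
Op 4: place WN@(1,3)
Op 5: remove (3,2)
Op 6: remove (1,3)
Op 7: place BN@(2,0)
Op 8: place BB@(3,1)
Op 9: place WR@(3,4)
Per-piece attacks for W:
  WR@(3,4): attacks (3,3) (3,2) (3,1) (4,4) (2,4) (1,4) (0,4) [ray(0,-1) blocked at (3,1)]
Union (7 distinct): (0,4) (1,4) (2,4) (3,1) (3,2) (3,3) (4,4)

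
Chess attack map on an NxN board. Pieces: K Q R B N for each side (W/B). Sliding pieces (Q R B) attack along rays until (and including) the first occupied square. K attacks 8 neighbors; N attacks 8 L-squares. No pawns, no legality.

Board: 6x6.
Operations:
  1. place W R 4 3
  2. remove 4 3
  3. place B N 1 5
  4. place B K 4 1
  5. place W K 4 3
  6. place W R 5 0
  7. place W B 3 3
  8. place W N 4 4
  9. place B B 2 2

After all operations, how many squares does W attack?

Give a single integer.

Answer: 20

Derivation:
Op 1: place WR@(4,3)
Op 2: remove (4,3)
Op 3: place BN@(1,5)
Op 4: place BK@(4,1)
Op 5: place WK@(4,3)
Op 6: place WR@(5,0)
Op 7: place WB@(3,3)
Op 8: place WN@(4,4)
Op 9: place BB@(2,2)
Per-piece attacks for W:
  WB@(3,3): attacks (4,4) (4,2) (5,1) (2,4) (1,5) (2,2) [ray(1,1) blocked at (4,4); ray(-1,1) blocked at (1,5); ray(-1,-1) blocked at (2,2)]
  WK@(4,3): attacks (4,4) (4,2) (5,3) (3,3) (5,4) (5,2) (3,4) (3,2)
  WN@(4,4): attacks (2,5) (5,2) (3,2) (2,3)
  WR@(5,0): attacks (5,1) (5,2) (5,3) (5,4) (5,5) (4,0) (3,0) (2,0) (1,0) (0,0)
Union (20 distinct): (0,0) (1,0) (1,5) (2,0) (2,2) (2,3) (2,4) (2,5) (3,0) (3,2) (3,3) (3,4) (4,0) (4,2) (4,4) (5,1) (5,2) (5,3) (5,4) (5,5)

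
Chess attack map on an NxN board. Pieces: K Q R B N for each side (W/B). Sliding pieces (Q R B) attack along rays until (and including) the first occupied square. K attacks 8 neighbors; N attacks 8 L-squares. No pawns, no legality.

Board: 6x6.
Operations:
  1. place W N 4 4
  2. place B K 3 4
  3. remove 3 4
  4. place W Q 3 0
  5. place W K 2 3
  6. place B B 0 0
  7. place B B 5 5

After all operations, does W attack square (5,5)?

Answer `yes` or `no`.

Op 1: place WN@(4,4)
Op 2: place BK@(3,4)
Op 3: remove (3,4)
Op 4: place WQ@(3,0)
Op 5: place WK@(2,3)
Op 6: place BB@(0,0)
Op 7: place BB@(5,5)
Per-piece attacks for W:
  WK@(2,3): attacks (2,4) (2,2) (3,3) (1,3) (3,4) (3,2) (1,4) (1,2)
  WQ@(3,0): attacks (3,1) (3,2) (3,3) (3,4) (3,5) (4,0) (5,0) (2,0) (1,0) (0,0) (4,1) (5,2) (2,1) (1,2) (0,3) [ray(-1,0) blocked at (0,0)]
  WN@(4,4): attacks (2,5) (5,2) (3,2) (2,3)
W attacks (5,5): no

Answer: no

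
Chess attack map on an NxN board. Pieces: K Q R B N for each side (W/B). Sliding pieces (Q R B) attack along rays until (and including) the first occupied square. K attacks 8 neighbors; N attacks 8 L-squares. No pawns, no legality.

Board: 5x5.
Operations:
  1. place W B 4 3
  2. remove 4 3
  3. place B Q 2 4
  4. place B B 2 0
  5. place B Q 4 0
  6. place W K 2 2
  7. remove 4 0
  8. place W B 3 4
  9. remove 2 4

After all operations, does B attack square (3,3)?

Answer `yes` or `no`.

Answer: no

Derivation:
Op 1: place WB@(4,3)
Op 2: remove (4,3)
Op 3: place BQ@(2,4)
Op 4: place BB@(2,0)
Op 5: place BQ@(4,0)
Op 6: place WK@(2,2)
Op 7: remove (4,0)
Op 8: place WB@(3,4)
Op 9: remove (2,4)
Per-piece attacks for B:
  BB@(2,0): attacks (3,1) (4,2) (1,1) (0,2)
B attacks (3,3): no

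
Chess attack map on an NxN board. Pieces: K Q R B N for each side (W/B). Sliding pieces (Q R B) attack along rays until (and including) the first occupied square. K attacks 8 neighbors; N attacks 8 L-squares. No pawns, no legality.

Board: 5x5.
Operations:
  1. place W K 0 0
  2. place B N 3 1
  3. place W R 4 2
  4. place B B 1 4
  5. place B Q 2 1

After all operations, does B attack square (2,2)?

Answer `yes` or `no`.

Answer: yes

Derivation:
Op 1: place WK@(0,0)
Op 2: place BN@(3,1)
Op 3: place WR@(4,2)
Op 4: place BB@(1,4)
Op 5: place BQ@(2,1)
Per-piece attacks for B:
  BB@(1,4): attacks (2,3) (3,2) (4,1) (0,3)
  BQ@(2,1): attacks (2,2) (2,3) (2,4) (2,0) (3,1) (1,1) (0,1) (3,2) (4,3) (3,0) (1,2) (0,3) (1,0) [ray(1,0) blocked at (3,1)]
  BN@(3,1): attacks (4,3) (2,3) (1,2) (1,0)
B attacks (2,2): yes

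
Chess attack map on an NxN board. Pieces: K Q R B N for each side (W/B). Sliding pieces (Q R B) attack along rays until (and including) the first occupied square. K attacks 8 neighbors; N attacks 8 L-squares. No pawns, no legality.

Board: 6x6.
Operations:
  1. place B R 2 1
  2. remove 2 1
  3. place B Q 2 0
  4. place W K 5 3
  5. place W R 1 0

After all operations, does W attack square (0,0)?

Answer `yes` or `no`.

Answer: yes

Derivation:
Op 1: place BR@(2,1)
Op 2: remove (2,1)
Op 3: place BQ@(2,0)
Op 4: place WK@(5,3)
Op 5: place WR@(1,0)
Per-piece attacks for W:
  WR@(1,0): attacks (1,1) (1,2) (1,3) (1,4) (1,5) (2,0) (0,0) [ray(1,0) blocked at (2,0)]
  WK@(5,3): attacks (5,4) (5,2) (4,3) (4,4) (4,2)
W attacks (0,0): yes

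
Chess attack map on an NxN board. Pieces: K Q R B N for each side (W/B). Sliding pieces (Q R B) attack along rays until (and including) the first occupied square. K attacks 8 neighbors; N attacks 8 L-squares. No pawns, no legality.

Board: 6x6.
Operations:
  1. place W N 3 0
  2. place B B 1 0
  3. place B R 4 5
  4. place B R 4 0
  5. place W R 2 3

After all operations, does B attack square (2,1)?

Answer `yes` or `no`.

Op 1: place WN@(3,0)
Op 2: place BB@(1,0)
Op 3: place BR@(4,5)
Op 4: place BR@(4,0)
Op 5: place WR@(2,3)
Per-piece attacks for B:
  BB@(1,0): attacks (2,1) (3,2) (4,3) (5,4) (0,1)
  BR@(4,0): attacks (4,1) (4,2) (4,3) (4,4) (4,5) (5,0) (3,0) [ray(0,1) blocked at (4,5); ray(-1,0) blocked at (3,0)]
  BR@(4,5): attacks (4,4) (4,3) (4,2) (4,1) (4,0) (5,5) (3,5) (2,5) (1,5) (0,5) [ray(0,-1) blocked at (4,0)]
B attacks (2,1): yes

Answer: yes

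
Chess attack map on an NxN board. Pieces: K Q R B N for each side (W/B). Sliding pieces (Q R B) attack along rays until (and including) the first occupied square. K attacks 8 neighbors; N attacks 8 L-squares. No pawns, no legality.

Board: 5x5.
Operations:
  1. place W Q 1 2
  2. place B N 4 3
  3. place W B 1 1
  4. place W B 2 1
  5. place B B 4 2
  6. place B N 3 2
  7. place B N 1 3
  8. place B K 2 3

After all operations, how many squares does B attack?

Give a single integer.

Answer: 15

Derivation:
Op 1: place WQ@(1,2)
Op 2: place BN@(4,3)
Op 3: place WB@(1,1)
Op 4: place WB@(2,1)
Op 5: place BB@(4,2)
Op 6: place BN@(3,2)
Op 7: place BN@(1,3)
Op 8: place BK@(2,3)
Per-piece attacks for B:
  BN@(1,3): attacks (3,4) (2,1) (3,2) (0,1)
  BK@(2,3): attacks (2,4) (2,2) (3,3) (1,3) (3,4) (3,2) (1,4) (1,2)
  BN@(3,2): attacks (4,4) (2,4) (1,3) (4,0) (2,0) (1,1)
  BB@(4,2): attacks (3,3) (2,4) (3,1) (2,0)
  BN@(4,3): attacks (2,4) (3,1) (2,2)
Union (15 distinct): (0,1) (1,1) (1,2) (1,3) (1,4) (2,0) (2,1) (2,2) (2,4) (3,1) (3,2) (3,3) (3,4) (4,0) (4,4)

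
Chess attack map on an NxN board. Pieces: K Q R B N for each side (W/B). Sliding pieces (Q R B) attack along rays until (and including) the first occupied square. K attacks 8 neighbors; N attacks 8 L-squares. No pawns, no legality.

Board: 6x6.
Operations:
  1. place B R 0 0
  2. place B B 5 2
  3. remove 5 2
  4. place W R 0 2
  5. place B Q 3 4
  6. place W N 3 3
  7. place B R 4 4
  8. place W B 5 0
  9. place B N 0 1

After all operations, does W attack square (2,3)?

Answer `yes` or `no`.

Answer: yes

Derivation:
Op 1: place BR@(0,0)
Op 2: place BB@(5,2)
Op 3: remove (5,2)
Op 4: place WR@(0,2)
Op 5: place BQ@(3,4)
Op 6: place WN@(3,3)
Op 7: place BR@(4,4)
Op 8: place WB@(5,0)
Op 9: place BN@(0,1)
Per-piece attacks for W:
  WR@(0,2): attacks (0,3) (0,4) (0,5) (0,1) (1,2) (2,2) (3,2) (4,2) (5,2) [ray(0,-1) blocked at (0,1)]
  WN@(3,3): attacks (4,5) (5,4) (2,5) (1,4) (4,1) (5,2) (2,1) (1,2)
  WB@(5,0): attacks (4,1) (3,2) (2,3) (1,4) (0,5)
W attacks (2,3): yes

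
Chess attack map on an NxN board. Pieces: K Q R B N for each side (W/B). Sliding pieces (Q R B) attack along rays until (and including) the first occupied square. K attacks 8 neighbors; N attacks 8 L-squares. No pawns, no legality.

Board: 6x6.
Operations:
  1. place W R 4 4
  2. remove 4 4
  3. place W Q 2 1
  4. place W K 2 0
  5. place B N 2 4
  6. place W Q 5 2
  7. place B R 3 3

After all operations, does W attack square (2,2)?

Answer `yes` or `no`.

Op 1: place WR@(4,4)
Op 2: remove (4,4)
Op 3: place WQ@(2,1)
Op 4: place WK@(2,0)
Op 5: place BN@(2,4)
Op 6: place WQ@(5,2)
Op 7: place BR@(3,3)
Per-piece attacks for W:
  WK@(2,0): attacks (2,1) (3,0) (1,0) (3,1) (1,1)
  WQ@(2,1): attacks (2,2) (2,3) (2,4) (2,0) (3,1) (4,1) (5,1) (1,1) (0,1) (3,2) (4,3) (5,4) (3,0) (1,2) (0,3) (1,0) [ray(0,1) blocked at (2,4); ray(0,-1) blocked at (2,0)]
  WQ@(5,2): attacks (5,3) (5,4) (5,5) (5,1) (5,0) (4,2) (3,2) (2,2) (1,2) (0,2) (4,3) (3,4) (2,5) (4,1) (3,0)
W attacks (2,2): yes

Answer: yes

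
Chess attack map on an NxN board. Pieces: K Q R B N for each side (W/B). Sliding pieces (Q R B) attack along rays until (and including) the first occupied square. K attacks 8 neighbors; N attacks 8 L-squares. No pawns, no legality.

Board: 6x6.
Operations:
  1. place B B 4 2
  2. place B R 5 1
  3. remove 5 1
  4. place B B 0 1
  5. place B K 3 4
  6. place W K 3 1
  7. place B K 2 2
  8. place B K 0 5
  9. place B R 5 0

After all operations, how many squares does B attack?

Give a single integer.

Answer: 28

Derivation:
Op 1: place BB@(4,2)
Op 2: place BR@(5,1)
Op 3: remove (5,1)
Op 4: place BB@(0,1)
Op 5: place BK@(3,4)
Op 6: place WK@(3,1)
Op 7: place BK@(2,2)
Op 8: place BK@(0,5)
Op 9: place BR@(5,0)
Per-piece attacks for B:
  BB@(0,1): attacks (1,2) (2,3) (3,4) (1,0) [ray(1,1) blocked at (3,4)]
  BK@(0,5): attacks (0,4) (1,5) (1,4)
  BK@(2,2): attacks (2,3) (2,1) (3,2) (1,2) (3,3) (3,1) (1,3) (1,1)
  BK@(3,4): attacks (3,5) (3,3) (4,4) (2,4) (4,5) (4,3) (2,5) (2,3)
  BB@(4,2): attacks (5,3) (5,1) (3,3) (2,4) (1,5) (3,1) [ray(-1,-1) blocked at (3,1)]
  BR@(5,0): attacks (5,1) (5,2) (5,3) (5,4) (5,5) (4,0) (3,0) (2,0) (1,0) (0,0)
Union (28 distinct): (0,0) (0,4) (1,0) (1,1) (1,2) (1,3) (1,4) (1,5) (2,0) (2,1) (2,3) (2,4) (2,5) (3,0) (3,1) (3,2) (3,3) (3,4) (3,5) (4,0) (4,3) (4,4) (4,5) (5,1) (5,2) (5,3) (5,4) (5,5)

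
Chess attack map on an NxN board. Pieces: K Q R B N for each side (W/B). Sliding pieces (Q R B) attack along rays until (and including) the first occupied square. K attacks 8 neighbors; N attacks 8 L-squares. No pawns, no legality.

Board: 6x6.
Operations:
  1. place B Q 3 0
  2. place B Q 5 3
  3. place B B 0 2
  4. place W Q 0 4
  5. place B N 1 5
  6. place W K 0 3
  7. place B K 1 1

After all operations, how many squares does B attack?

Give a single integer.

Answer: 28

Derivation:
Op 1: place BQ@(3,0)
Op 2: place BQ@(5,3)
Op 3: place BB@(0,2)
Op 4: place WQ@(0,4)
Op 5: place BN@(1,5)
Op 6: place WK@(0,3)
Op 7: place BK@(1,1)
Per-piece attacks for B:
  BB@(0,2): attacks (1,3) (2,4) (3,5) (1,1) [ray(1,-1) blocked at (1,1)]
  BK@(1,1): attacks (1,2) (1,0) (2,1) (0,1) (2,2) (2,0) (0,2) (0,0)
  BN@(1,5): attacks (2,3) (3,4) (0,3)
  BQ@(3,0): attacks (3,1) (3,2) (3,3) (3,4) (3,5) (4,0) (5,0) (2,0) (1,0) (0,0) (4,1) (5,2) (2,1) (1,2) (0,3) [ray(-1,1) blocked at (0,3)]
  BQ@(5,3): attacks (5,4) (5,5) (5,2) (5,1) (5,0) (4,3) (3,3) (2,3) (1,3) (0,3) (4,4) (3,5) (4,2) (3,1) (2,0) [ray(-1,0) blocked at (0,3)]
Union (28 distinct): (0,0) (0,1) (0,2) (0,3) (1,0) (1,1) (1,2) (1,3) (2,0) (2,1) (2,2) (2,3) (2,4) (3,1) (3,2) (3,3) (3,4) (3,5) (4,0) (4,1) (4,2) (4,3) (4,4) (5,0) (5,1) (5,2) (5,4) (5,5)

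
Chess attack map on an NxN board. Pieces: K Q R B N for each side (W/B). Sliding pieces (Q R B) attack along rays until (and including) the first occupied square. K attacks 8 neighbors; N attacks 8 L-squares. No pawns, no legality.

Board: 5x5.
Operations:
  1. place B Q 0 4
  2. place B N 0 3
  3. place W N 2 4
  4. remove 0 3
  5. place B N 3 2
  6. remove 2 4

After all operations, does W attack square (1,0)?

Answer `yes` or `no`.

Op 1: place BQ@(0,4)
Op 2: place BN@(0,3)
Op 3: place WN@(2,4)
Op 4: remove (0,3)
Op 5: place BN@(3,2)
Op 6: remove (2,4)
Per-piece attacks for W:
W attacks (1,0): no

Answer: no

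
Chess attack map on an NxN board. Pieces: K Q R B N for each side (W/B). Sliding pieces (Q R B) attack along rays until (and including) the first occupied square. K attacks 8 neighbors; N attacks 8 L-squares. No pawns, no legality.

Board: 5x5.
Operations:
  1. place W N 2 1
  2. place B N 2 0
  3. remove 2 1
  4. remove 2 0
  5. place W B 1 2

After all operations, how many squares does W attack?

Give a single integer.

Answer: 6

Derivation:
Op 1: place WN@(2,1)
Op 2: place BN@(2,0)
Op 3: remove (2,1)
Op 4: remove (2,0)
Op 5: place WB@(1,2)
Per-piece attacks for W:
  WB@(1,2): attacks (2,3) (3,4) (2,1) (3,0) (0,3) (0,1)
Union (6 distinct): (0,1) (0,3) (2,1) (2,3) (3,0) (3,4)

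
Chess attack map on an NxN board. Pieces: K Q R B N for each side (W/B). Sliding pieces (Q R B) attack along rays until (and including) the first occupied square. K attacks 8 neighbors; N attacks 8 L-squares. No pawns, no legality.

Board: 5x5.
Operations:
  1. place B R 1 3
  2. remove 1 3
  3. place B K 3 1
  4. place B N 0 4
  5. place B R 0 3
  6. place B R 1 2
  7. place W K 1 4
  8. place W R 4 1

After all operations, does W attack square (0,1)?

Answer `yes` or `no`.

Answer: no

Derivation:
Op 1: place BR@(1,3)
Op 2: remove (1,3)
Op 3: place BK@(3,1)
Op 4: place BN@(0,4)
Op 5: place BR@(0,3)
Op 6: place BR@(1,2)
Op 7: place WK@(1,4)
Op 8: place WR@(4,1)
Per-piece attacks for W:
  WK@(1,4): attacks (1,3) (2,4) (0,4) (2,3) (0,3)
  WR@(4,1): attacks (4,2) (4,3) (4,4) (4,0) (3,1) [ray(-1,0) blocked at (3,1)]
W attacks (0,1): no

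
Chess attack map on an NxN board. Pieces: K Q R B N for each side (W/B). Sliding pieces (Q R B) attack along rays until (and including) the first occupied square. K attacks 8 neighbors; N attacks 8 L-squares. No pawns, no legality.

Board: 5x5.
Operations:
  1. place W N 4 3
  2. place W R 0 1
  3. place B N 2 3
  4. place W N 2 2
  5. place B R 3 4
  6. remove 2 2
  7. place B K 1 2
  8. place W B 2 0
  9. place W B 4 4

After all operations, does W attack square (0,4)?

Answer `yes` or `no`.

Op 1: place WN@(4,3)
Op 2: place WR@(0,1)
Op 3: place BN@(2,3)
Op 4: place WN@(2,2)
Op 5: place BR@(3,4)
Op 6: remove (2,2)
Op 7: place BK@(1,2)
Op 8: place WB@(2,0)
Op 9: place WB@(4,4)
Per-piece attacks for W:
  WR@(0,1): attacks (0,2) (0,3) (0,4) (0,0) (1,1) (2,1) (3,1) (4,1)
  WB@(2,0): attacks (3,1) (4,2) (1,1) (0,2)
  WN@(4,3): attacks (2,4) (3,1) (2,2)
  WB@(4,4): attacks (3,3) (2,2) (1,1) (0,0)
W attacks (0,4): yes

Answer: yes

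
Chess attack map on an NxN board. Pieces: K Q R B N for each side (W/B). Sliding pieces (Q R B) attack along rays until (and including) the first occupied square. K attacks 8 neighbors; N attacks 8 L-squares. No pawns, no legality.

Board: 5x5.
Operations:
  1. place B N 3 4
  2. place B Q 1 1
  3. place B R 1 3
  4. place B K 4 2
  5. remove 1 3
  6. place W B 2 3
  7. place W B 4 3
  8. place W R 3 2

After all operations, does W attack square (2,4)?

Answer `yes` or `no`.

Answer: no

Derivation:
Op 1: place BN@(3,4)
Op 2: place BQ@(1,1)
Op 3: place BR@(1,3)
Op 4: place BK@(4,2)
Op 5: remove (1,3)
Op 6: place WB@(2,3)
Op 7: place WB@(4,3)
Op 8: place WR@(3,2)
Per-piece attacks for W:
  WB@(2,3): attacks (3,4) (3,2) (1,4) (1,2) (0,1) [ray(1,1) blocked at (3,4); ray(1,-1) blocked at (3,2)]
  WR@(3,2): attacks (3,3) (3,4) (3,1) (3,0) (4,2) (2,2) (1,2) (0,2) [ray(0,1) blocked at (3,4); ray(1,0) blocked at (4,2)]
  WB@(4,3): attacks (3,4) (3,2) [ray(-1,1) blocked at (3,4); ray(-1,-1) blocked at (3,2)]
W attacks (2,4): no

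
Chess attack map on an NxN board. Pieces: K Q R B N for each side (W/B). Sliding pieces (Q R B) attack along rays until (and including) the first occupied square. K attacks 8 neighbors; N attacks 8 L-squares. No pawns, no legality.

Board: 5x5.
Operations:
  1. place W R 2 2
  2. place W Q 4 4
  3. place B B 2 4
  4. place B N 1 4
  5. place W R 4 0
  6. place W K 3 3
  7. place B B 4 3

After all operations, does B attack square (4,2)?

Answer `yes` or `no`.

Answer: no

Derivation:
Op 1: place WR@(2,2)
Op 2: place WQ@(4,4)
Op 3: place BB@(2,4)
Op 4: place BN@(1,4)
Op 5: place WR@(4,0)
Op 6: place WK@(3,3)
Op 7: place BB@(4,3)
Per-piece attacks for B:
  BN@(1,4): attacks (2,2) (3,3) (0,2)
  BB@(2,4): attacks (3,3) (1,3) (0,2) [ray(1,-1) blocked at (3,3)]
  BB@(4,3): attacks (3,4) (3,2) (2,1) (1,0)
B attacks (4,2): no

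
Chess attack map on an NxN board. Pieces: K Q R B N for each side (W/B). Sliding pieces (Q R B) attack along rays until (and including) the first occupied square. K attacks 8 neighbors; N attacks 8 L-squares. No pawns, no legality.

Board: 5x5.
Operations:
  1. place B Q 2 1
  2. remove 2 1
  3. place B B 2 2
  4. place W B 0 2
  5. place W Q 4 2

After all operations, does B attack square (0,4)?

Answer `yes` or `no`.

Op 1: place BQ@(2,1)
Op 2: remove (2,1)
Op 3: place BB@(2,2)
Op 4: place WB@(0,2)
Op 5: place WQ@(4,2)
Per-piece attacks for B:
  BB@(2,2): attacks (3,3) (4,4) (3,1) (4,0) (1,3) (0,4) (1,1) (0,0)
B attacks (0,4): yes

Answer: yes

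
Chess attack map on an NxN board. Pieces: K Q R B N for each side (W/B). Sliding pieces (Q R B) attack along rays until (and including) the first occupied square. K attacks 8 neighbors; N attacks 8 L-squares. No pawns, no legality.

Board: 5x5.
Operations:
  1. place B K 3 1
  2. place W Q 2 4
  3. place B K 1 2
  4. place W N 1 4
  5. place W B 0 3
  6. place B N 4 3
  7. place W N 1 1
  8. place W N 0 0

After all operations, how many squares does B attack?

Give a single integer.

Op 1: place BK@(3,1)
Op 2: place WQ@(2,4)
Op 3: place BK@(1,2)
Op 4: place WN@(1,4)
Op 5: place WB@(0,3)
Op 6: place BN@(4,3)
Op 7: place WN@(1,1)
Op 8: place WN@(0,0)
Per-piece attacks for B:
  BK@(1,2): attacks (1,3) (1,1) (2,2) (0,2) (2,3) (2,1) (0,3) (0,1)
  BK@(3,1): attacks (3,2) (3,0) (4,1) (2,1) (4,2) (4,0) (2,2) (2,0)
  BN@(4,3): attacks (2,4) (3,1) (2,2)
Union (16 distinct): (0,1) (0,2) (0,3) (1,1) (1,3) (2,0) (2,1) (2,2) (2,3) (2,4) (3,0) (3,1) (3,2) (4,0) (4,1) (4,2)

Answer: 16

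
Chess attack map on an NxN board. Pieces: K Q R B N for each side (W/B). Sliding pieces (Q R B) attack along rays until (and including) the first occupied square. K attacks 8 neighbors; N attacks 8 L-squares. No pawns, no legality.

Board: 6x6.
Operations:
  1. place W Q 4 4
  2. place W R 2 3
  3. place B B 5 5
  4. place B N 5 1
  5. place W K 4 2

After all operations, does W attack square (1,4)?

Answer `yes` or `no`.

Answer: yes

Derivation:
Op 1: place WQ@(4,4)
Op 2: place WR@(2,3)
Op 3: place BB@(5,5)
Op 4: place BN@(5,1)
Op 5: place WK@(4,2)
Per-piece attacks for W:
  WR@(2,3): attacks (2,4) (2,5) (2,2) (2,1) (2,0) (3,3) (4,3) (5,3) (1,3) (0,3)
  WK@(4,2): attacks (4,3) (4,1) (5,2) (3,2) (5,3) (5,1) (3,3) (3,1)
  WQ@(4,4): attacks (4,5) (4,3) (4,2) (5,4) (3,4) (2,4) (1,4) (0,4) (5,5) (5,3) (3,5) (3,3) (2,2) (1,1) (0,0) [ray(0,-1) blocked at (4,2); ray(1,1) blocked at (5,5)]
W attacks (1,4): yes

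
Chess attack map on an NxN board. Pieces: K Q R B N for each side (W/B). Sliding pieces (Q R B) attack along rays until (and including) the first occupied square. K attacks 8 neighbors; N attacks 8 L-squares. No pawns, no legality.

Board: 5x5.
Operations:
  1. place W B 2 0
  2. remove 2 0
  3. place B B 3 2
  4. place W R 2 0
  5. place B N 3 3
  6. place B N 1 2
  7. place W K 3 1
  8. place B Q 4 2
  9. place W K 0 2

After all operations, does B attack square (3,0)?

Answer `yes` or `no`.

Answer: no

Derivation:
Op 1: place WB@(2,0)
Op 2: remove (2,0)
Op 3: place BB@(3,2)
Op 4: place WR@(2,0)
Op 5: place BN@(3,3)
Op 6: place BN@(1,2)
Op 7: place WK@(3,1)
Op 8: place BQ@(4,2)
Op 9: place WK@(0,2)
Per-piece attacks for B:
  BN@(1,2): attacks (2,4) (3,3) (0,4) (2,0) (3,1) (0,0)
  BB@(3,2): attacks (4,3) (4,1) (2,3) (1,4) (2,1) (1,0)
  BN@(3,3): attacks (1,4) (4,1) (2,1) (1,2)
  BQ@(4,2): attacks (4,3) (4,4) (4,1) (4,0) (3,2) (3,3) (3,1) [ray(-1,0) blocked at (3,2); ray(-1,1) blocked at (3,3); ray(-1,-1) blocked at (3,1)]
B attacks (3,0): no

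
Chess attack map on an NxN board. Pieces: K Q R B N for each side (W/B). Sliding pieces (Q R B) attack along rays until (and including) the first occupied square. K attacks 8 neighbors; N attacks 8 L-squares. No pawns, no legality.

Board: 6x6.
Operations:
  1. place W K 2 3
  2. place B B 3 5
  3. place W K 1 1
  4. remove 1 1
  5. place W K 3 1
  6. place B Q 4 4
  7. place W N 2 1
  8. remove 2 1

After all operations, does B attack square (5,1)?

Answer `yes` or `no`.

Answer: no

Derivation:
Op 1: place WK@(2,3)
Op 2: place BB@(3,5)
Op 3: place WK@(1,1)
Op 4: remove (1,1)
Op 5: place WK@(3,1)
Op 6: place BQ@(4,4)
Op 7: place WN@(2,1)
Op 8: remove (2,1)
Per-piece attacks for B:
  BB@(3,5): attacks (4,4) (2,4) (1,3) (0,2) [ray(1,-1) blocked at (4,4)]
  BQ@(4,4): attacks (4,5) (4,3) (4,2) (4,1) (4,0) (5,4) (3,4) (2,4) (1,4) (0,4) (5,5) (5,3) (3,5) (3,3) (2,2) (1,1) (0,0) [ray(-1,1) blocked at (3,5)]
B attacks (5,1): no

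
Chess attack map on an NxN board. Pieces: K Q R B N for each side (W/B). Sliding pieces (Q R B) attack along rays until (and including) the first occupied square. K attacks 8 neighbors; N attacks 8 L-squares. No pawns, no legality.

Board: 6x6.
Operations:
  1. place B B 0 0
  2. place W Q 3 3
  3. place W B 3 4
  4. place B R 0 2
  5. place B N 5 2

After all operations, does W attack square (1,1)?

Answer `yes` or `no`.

Answer: yes

Derivation:
Op 1: place BB@(0,0)
Op 2: place WQ@(3,3)
Op 3: place WB@(3,4)
Op 4: place BR@(0,2)
Op 5: place BN@(5,2)
Per-piece attacks for W:
  WQ@(3,3): attacks (3,4) (3,2) (3,1) (3,0) (4,3) (5,3) (2,3) (1,3) (0,3) (4,4) (5,5) (4,2) (5,1) (2,4) (1,5) (2,2) (1,1) (0,0) [ray(0,1) blocked at (3,4); ray(-1,-1) blocked at (0,0)]
  WB@(3,4): attacks (4,5) (4,3) (5,2) (2,5) (2,3) (1,2) (0,1) [ray(1,-1) blocked at (5,2)]
W attacks (1,1): yes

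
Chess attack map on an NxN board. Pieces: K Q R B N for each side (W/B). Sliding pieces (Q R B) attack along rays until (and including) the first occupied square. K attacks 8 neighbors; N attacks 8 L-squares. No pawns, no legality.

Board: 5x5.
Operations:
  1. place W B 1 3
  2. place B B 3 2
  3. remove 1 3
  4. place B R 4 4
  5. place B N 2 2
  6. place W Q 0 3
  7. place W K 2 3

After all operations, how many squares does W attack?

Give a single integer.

Answer: 15

Derivation:
Op 1: place WB@(1,3)
Op 2: place BB@(3,2)
Op 3: remove (1,3)
Op 4: place BR@(4,4)
Op 5: place BN@(2,2)
Op 6: place WQ@(0,3)
Op 7: place WK@(2,3)
Per-piece attacks for W:
  WQ@(0,3): attacks (0,4) (0,2) (0,1) (0,0) (1,3) (2,3) (1,4) (1,2) (2,1) (3,0) [ray(1,0) blocked at (2,3)]
  WK@(2,3): attacks (2,4) (2,2) (3,3) (1,3) (3,4) (3,2) (1,4) (1,2)
Union (15 distinct): (0,0) (0,1) (0,2) (0,4) (1,2) (1,3) (1,4) (2,1) (2,2) (2,3) (2,4) (3,0) (3,2) (3,3) (3,4)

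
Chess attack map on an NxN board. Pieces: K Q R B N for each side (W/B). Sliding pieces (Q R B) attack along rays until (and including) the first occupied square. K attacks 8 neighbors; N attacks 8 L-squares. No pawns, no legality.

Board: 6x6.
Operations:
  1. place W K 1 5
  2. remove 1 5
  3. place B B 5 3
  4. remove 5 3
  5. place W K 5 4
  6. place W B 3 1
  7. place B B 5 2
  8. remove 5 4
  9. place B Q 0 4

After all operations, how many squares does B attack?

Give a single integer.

Op 1: place WK@(1,5)
Op 2: remove (1,5)
Op 3: place BB@(5,3)
Op 4: remove (5,3)
Op 5: place WK@(5,4)
Op 6: place WB@(3,1)
Op 7: place BB@(5,2)
Op 8: remove (5,4)
Op 9: place BQ@(0,4)
Per-piece attacks for B:
  BQ@(0,4): attacks (0,5) (0,3) (0,2) (0,1) (0,0) (1,4) (2,4) (3,4) (4,4) (5,4) (1,5) (1,3) (2,2) (3,1) [ray(1,-1) blocked at (3,1)]
  BB@(5,2): attacks (4,3) (3,4) (2,5) (4,1) (3,0)
Union (18 distinct): (0,0) (0,1) (0,2) (0,3) (0,5) (1,3) (1,4) (1,5) (2,2) (2,4) (2,5) (3,0) (3,1) (3,4) (4,1) (4,3) (4,4) (5,4)

Answer: 18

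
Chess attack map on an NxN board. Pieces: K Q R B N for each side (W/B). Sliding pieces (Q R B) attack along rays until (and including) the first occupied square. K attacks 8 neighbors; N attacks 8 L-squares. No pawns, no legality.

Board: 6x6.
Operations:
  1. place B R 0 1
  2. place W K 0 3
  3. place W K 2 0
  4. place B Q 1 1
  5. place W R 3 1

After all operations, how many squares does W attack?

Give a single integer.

Answer: 16

Derivation:
Op 1: place BR@(0,1)
Op 2: place WK@(0,3)
Op 3: place WK@(2,0)
Op 4: place BQ@(1,1)
Op 5: place WR@(3,1)
Per-piece attacks for W:
  WK@(0,3): attacks (0,4) (0,2) (1,3) (1,4) (1,2)
  WK@(2,0): attacks (2,1) (3,0) (1,0) (3,1) (1,1)
  WR@(3,1): attacks (3,2) (3,3) (3,4) (3,5) (3,0) (4,1) (5,1) (2,1) (1,1) [ray(-1,0) blocked at (1,1)]
Union (16 distinct): (0,2) (0,4) (1,0) (1,1) (1,2) (1,3) (1,4) (2,1) (3,0) (3,1) (3,2) (3,3) (3,4) (3,5) (4,1) (5,1)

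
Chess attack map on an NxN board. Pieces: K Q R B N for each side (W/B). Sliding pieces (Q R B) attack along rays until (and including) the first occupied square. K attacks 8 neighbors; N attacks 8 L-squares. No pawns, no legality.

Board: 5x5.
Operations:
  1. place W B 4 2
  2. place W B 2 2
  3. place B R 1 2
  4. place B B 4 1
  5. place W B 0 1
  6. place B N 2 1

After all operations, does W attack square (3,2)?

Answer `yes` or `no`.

Op 1: place WB@(4,2)
Op 2: place WB@(2,2)
Op 3: place BR@(1,2)
Op 4: place BB@(4,1)
Op 5: place WB@(0,1)
Op 6: place BN@(2,1)
Per-piece attacks for W:
  WB@(0,1): attacks (1,2) (1,0) [ray(1,1) blocked at (1,2)]
  WB@(2,2): attacks (3,3) (4,4) (3,1) (4,0) (1,3) (0,4) (1,1) (0,0)
  WB@(4,2): attacks (3,3) (2,4) (3,1) (2,0)
W attacks (3,2): no

Answer: no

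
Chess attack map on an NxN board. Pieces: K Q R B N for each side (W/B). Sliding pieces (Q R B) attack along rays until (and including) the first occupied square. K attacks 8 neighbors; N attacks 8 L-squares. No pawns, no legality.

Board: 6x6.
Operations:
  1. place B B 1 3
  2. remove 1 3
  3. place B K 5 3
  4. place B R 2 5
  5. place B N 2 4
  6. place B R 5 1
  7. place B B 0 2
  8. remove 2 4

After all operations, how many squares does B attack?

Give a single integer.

Op 1: place BB@(1,3)
Op 2: remove (1,3)
Op 3: place BK@(5,3)
Op 4: place BR@(2,5)
Op 5: place BN@(2,4)
Op 6: place BR@(5,1)
Op 7: place BB@(0,2)
Op 8: remove (2,4)
Per-piece attacks for B:
  BB@(0,2): attacks (1,3) (2,4) (3,5) (1,1) (2,0)
  BR@(2,5): attacks (2,4) (2,3) (2,2) (2,1) (2,0) (3,5) (4,5) (5,5) (1,5) (0,5)
  BR@(5,1): attacks (5,2) (5,3) (5,0) (4,1) (3,1) (2,1) (1,1) (0,1) [ray(0,1) blocked at (5,3)]
  BK@(5,3): attacks (5,4) (5,2) (4,3) (4,4) (4,2)
Union (22 distinct): (0,1) (0,5) (1,1) (1,3) (1,5) (2,0) (2,1) (2,2) (2,3) (2,4) (3,1) (3,5) (4,1) (4,2) (4,3) (4,4) (4,5) (5,0) (5,2) (5,3) (5,4) (5,5)

Answer: 22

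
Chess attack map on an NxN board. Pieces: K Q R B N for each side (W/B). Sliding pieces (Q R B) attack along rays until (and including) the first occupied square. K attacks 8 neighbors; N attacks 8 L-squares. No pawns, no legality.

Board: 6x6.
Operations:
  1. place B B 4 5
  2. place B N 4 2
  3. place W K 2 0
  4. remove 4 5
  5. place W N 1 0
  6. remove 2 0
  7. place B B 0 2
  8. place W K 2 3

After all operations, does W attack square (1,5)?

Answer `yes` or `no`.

Op 1: place BB@(4,5)
Op 2: place BN@(4,2)
Op 3: place WK@(2,0)
Op 4: remove (4,5)
Op 5: place WN@(1,0)
Op 6: remove (2,0)
Op 7: place BB@(0,2)
Op 8: place WK@(2,3)
Per-piece attacks for W:
  WN@(1,0): attacks (2,2) (3,1) (0,2)
  WK@(2,3): attacks (2,4) (2,2) (3,3) (1,3) (3,4) (3,2) (1,4) (1,2)
W attacks (1,5): no

Answer: no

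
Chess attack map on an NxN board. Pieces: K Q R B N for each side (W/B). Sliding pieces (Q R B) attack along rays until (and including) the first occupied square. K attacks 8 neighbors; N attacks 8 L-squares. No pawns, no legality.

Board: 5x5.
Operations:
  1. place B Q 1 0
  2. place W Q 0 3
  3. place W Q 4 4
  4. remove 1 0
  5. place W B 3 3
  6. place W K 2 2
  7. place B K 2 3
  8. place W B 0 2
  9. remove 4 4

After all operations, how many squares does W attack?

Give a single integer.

Answer: 17

Derivation:
Op 1: place BQ@(1,0)
Op 2: place WQ@(0,3)
Op 3: place WQ@(4,4)
Op 4: remove (1,0)
Op 5: place WB@(3,3)
Op 6: place WK@(2,2)
Op 7: place BK@(2,3)
Op 8: place WB@(0,2)
Op 9: remove (4,4)
Per-piece attacks for W:
  WB@(0,2): attacks (1,3) (2,4) (1,1) (2,0)
  WQ@(0,3): attacks (0,4) (0,2) (1,3) (2,3) (1,4) (1,2) (2,1) (3,0) [ray(0,-1) blocked at (0,2); ray(1,0) blocked at (2,3)]
  WK@(2,2): attacks (2,3) (2,1) (3,2) (1,2) (3,3) (3,1) (1,3) (1,1)
  WB@(3,3): attacks (4,4) (4,2) (2,4) (2,2) [ray(-1,-1) blocked at (2,2)]
Union (17 distinct): (0,2) (0,4) (1,1) (1,2) (1,3) (1,4) (2,0) (2,1) (2,2) (2,3) (2,4) (3,0) (3,1) (3,2) (3,3) (4,2) (4,4)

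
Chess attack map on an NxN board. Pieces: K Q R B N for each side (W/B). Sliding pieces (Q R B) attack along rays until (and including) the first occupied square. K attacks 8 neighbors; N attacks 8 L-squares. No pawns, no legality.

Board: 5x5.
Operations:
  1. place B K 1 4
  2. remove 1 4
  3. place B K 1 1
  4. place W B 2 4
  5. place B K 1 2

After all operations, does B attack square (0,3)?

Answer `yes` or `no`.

Answer: yes

Derivation:
Op 1: place BK@(1,4)
Op 2: remove (1,4)
Op 3: place BK@(1,1)
Op 4: place WB@(2,4)
Op 5: place BK@(1,2)
Per-piece attacks for B:
  BK@(1,1): attacks (1,2) (1,0) (2,1) (0,1) (2,2) (2,0) (0,2) (0,0)
  BK@(1,2): attacks (1,3) (1,1) (2,2) (0,2) (2,3) (2,1) (0,3) (0,1)
B attacks (0,3): yes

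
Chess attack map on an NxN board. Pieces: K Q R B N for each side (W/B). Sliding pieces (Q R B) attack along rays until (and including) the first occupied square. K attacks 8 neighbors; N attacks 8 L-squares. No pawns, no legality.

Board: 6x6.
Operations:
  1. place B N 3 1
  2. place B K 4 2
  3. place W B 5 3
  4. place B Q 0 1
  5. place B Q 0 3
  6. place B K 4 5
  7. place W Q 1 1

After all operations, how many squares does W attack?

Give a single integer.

Answer: 17

Derivation:
Op 1: place BN@(3,1)
Op 2: place BK@(4,2)
Op 3: place WB@(5,3)
Op 4: place BQ@(0,1)
Op 5: place BQ@(0,3)
Op 6: place BK@(4,5)
Op 7: place WQ@(1,1)
Per-piece attacks for W:
  WQ@(1,1): attacks (1,2) (1,3) (1,4) (1,5) (1,0) (2,1) (3,1) (0,1) (2,2) (3,3) (4,4) (5,5) (2,0) (0,2) (0,0) [ray(1,0) blocked at (3,1); ray(-1,0) blocked at (0,1)]
  WB@(5,3): attacks (4,4) (3,5) (4,2) [ray(-1,-1) blocked at (4,2)]
Union (17 distinct): (0,0) (0,1) (0,2) (1,0) (1,2) (1,3) (1,4) (1,5) (2,0) (2,1) (2,2) (3,1) (3,3) (3,5) (4,2) (4,4) (5,5)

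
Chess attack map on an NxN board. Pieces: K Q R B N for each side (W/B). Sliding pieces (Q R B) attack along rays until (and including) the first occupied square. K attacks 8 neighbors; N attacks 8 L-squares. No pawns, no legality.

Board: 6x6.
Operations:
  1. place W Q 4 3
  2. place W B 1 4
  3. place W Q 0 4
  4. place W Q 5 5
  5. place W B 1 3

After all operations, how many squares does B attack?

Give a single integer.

Answer: 0

Derivation:
Op 1: place WQ@(4,3)
Op 2: place WB@(1,4)
Op 3: place WQ@(0,4)
Op 4: place WQ@(5,5)
Op 5: place WB@(1,3)
Per-piece attacks for B:
Union (0 distinct): (none)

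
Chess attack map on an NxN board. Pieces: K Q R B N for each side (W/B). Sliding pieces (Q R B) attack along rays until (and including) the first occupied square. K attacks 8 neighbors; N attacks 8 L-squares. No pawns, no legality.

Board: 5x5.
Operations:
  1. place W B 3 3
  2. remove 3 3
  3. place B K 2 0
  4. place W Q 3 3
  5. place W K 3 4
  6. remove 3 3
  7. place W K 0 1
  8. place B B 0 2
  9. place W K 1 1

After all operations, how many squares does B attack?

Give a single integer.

Op 1: place WB@(3,3)
Op 2: remove (3,3)
Op 3: place BK@(2,0)
Op 4: place WQ@(3,3)
Op 5: place WK@(3,4)
Op 6: remove (3,3)
Op 7: place WK@(0,1)
Op 8: place BB@(0,2)
Op 9: place WK@(1,1)
Per-piece attacks for B:
  BB@(0,2): attacks (1,3) (2,4) (1,1) [ray(1,-1) blocked at (1,1)]
  BK@(2,0): attacks (2,1) (3,0) (1,0) (3,1) (1,1)
Union (7 distinct): (1,0) (1,1) (1,3) (2,1) (2,4) (3,0) (3,1)

Answer: 7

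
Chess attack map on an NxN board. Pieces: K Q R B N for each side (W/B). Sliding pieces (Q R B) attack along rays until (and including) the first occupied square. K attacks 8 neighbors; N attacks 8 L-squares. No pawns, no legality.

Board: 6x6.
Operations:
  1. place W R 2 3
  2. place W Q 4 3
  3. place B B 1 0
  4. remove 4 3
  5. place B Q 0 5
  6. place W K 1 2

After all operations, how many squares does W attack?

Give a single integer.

Answer: 14

Derivation:
Op 1: place WR@(2,3)
Op 2: place WQ@(4,3)
Op 3: place BB@(1,0)
Op 4: remove (4,3)
Op 5: place BQ@(0,5)
Op 6: place WK@(1,2)
Per-piece attacks for W:
  WK@(1,2): attacks (1,3) (1,1) (2,2) (0,2) (2,3) (2,1) (0,3) (0,1)
  WR@(2,3): attacks (2,4) (2,5) (2,2) (2,1) (2,0) (3,3) (4,3) (5,3) (1,3) (0,3)
Union (14 distinct): (0,1) (0,2) (0,3) (1,1) (1,3) (2,0) (2,1) (2,2) (2,3) (2,4) (2,5) (3,3) (4,3) (5,3)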